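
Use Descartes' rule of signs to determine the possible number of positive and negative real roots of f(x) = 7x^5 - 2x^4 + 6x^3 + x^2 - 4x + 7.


Descartes' rule of signs:

For positive roots, count sign changes in f(x) = 7x^5 - 2x^4 + 6x^3 + x^2 - 4x + 7:
Signs of coefficients: +, -, +, +, -, +
Number of sign changes: 4
Possible positive real roots: 4, 2, 0

For negative roots, examine f(-x) = -7x^5 - 2x^4 - 6x^3 + x^2 + 4x + 7:
Signs of coefficients: -, -, -, +, +, +
Number of sign changes: 1
Possible negative real roots: 1

Positive roots: 4 or 2 or 0; Negative roots: 1


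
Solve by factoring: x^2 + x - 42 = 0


We need two numbers that multiply to -42 and add to 1.
Those numbers are 7 and -6 (since 7 * (-6) = -42 and 7 + (-6) = 1).
So x^2 + x - 42 = (x + 7)(x - 6) = 0
Setting each factor to zero: x = -7 or x = 6

x = -7, x = 6


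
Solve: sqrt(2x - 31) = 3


Square both sides: 2x - 31 = 3^2 = 9
2x = 9 + 31 = 40
x = 20
Check: sqrt(2*20 - 31) = sqrt(9) = 3 ✓

x = 20


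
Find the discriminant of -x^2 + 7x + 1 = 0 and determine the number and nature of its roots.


For ax^2 + bx + c = 0, discriminant D = b^2 - 4ac
Here a = -1, b = 7, c = 1
D = (7)^2 - 4(-1)(1) = 49 + 4 = 53

D = 53 > 0 but not a perfect square
The equation has 2 distinct real irrational roots.

Discriminant = 53, 2 distinct real irrational roots


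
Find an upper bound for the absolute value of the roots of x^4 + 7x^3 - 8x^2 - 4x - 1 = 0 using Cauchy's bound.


Cauchy's bound: all roots r satisfy |r| <= 1 + max(|a_i/a_n|) for i = 0,...,n-1
where a_n is the leading coefficient.

Coefficients: [1, 7, -8, -4, -1]
Leading coefficient a_n = 1
Ratios |a_i/a_n|: 7, 8, 4, 1
Maximum ratio: 8
Cauchy's bound: |r| <= 1 + 8 = 9

Upper bound = 9


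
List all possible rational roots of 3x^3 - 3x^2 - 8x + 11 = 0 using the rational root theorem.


Rational root theorem: possible roots are ±p/q where:
  p divides the constant term (11): p ∈ {1, 11}
  q divides the leading coefficient (3): q ∈ {1, 3}

All possible rational roots: -11, -11/3, -1, -1/3, 1/3, 1, 11/3, 11

-11, -11/3, -1, -1/3, 1/3, 1, 11/3, 11


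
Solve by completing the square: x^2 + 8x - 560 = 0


Start: x^2 + 8x - 560 = 0
Move constant: x^2 + 8x = 560
Half of 8 is 4, squared is 16
Add 16 to both sides: x^2 + 8x + 16 = 576
(x + 4)^2 = 576
x + 4 = ±24
x = -4 + 24 = 20 or x = -4 - 24 = -28

x = -28, x = 20


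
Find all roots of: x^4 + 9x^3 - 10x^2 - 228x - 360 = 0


Let p(x) = x^4 + 9x^3 - 10x^2 - 228x - 360. By the rational root theorem (leading coefficient 1), any rational root is an integer divisor of 360: try ±1, ±2, ... in turn.
Test x = 1: value = -588 ≠ 0.
Test x = -1: value = -150 ≠ 0.
Test x = 2: value = -768 ≠ 0.
Test x = -2: value = 0 ✓, so (x + 2) is a factor.
Synthetic division by (x + 2): bring down 1; 1(-2) + 9 = 7; 7(-2) - 10 = -24; (-24)(-2) - 228 = -180; (-180)(-2) - 360 = 0 → quotient x^3 + 7x^2 - 24x - 180, remainder 0.
Continue with the quotient x^3 + 7x^2 - 24x - 180 (candidates must divide 180; re-test x = -2 first in case it repeats).
Test x = -2: value = -112 ≠ 0.
Test x = 3: value = -162 ≠ 0.
Test x = -3: value = -72 ≠ 0.
Test x = 4: value = -100 ≠ 0.
Test x = -4: value = -36 ≠ 0.
Test x = 5: value = 0 ✓, so (x - 5) is a factor.
Synthetic division by (x - 5): bring down 1; 1(5) + 7 = 12; 12(5) - 24 = 36; 36(5) - 180 = 0 → quotient x^2 + 12x + 36, remainder 0.
Solve the quadratic x^2 + 12x + 36 = 0: discriminant = 12^2 - 4(1)(36) = 144 - 144 = 0.
Discriminant = 0, so a double root: x = -12/2 = -6.
Collecting all roots found:

x = -6 (multiplicity 2), x = -2, x = 5


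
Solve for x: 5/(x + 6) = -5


Multiply both sides by (x + 6): 5 = -5(x + 6)
Distribute: 5 = -5x - 30
-5x = 5 + 30 = 35
x = -7

x = -7


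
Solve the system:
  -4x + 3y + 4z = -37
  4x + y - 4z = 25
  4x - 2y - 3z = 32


Using Cramer's rule. Expand each determinant along the first row.
D  = (-4)*[1*(-3) - (-4)*(-2)] - 3*[4*(-3) - (-4)*4] + 4*[4*(-2) - 1*4]
  = (-4)*(-11) - 3*(4) + 4*(-12) = -16
Dx = (-37)*[1*(-3) - (-4)*(-2)] - 3*[25*(-3) - (-4)*32] + 4*[25*(-2) - 1*32]
  = (-37)*(-11) - 3*(53) + 4*(-82) = -80
Dy = (-4)*[25*(-3) - (-4)*32] - (-37)*[4*(-3) - (-4)*4] + 4*[4*32 - 25*4]
  = (-4)*(53) - (-37)*(4) + 4*(28) = 48
Dz = (-4)*[1*32 - 25*(-2)] - 3*[4*32 - 25*4] + (-37)*[4*(-2) - 1*4]
  = (-4)*(82) - 3*(28) + (-37)*(-12) = 32
x = Dx/D = -80/-16 = 5, y = Dy/D = 48/-16 = -3, z = Dz/D = 32/-16 = -2
Check eq1: (-4)(5) + (3)(-3) + (4)(-2) = -37 = -37 ✓
Check eq2: (4)(5) + (1)(-3) + (-4)(-2) = 25 = 25 ✓
Check eq3: (4)(5) + (-2)(-3) + (-3)(-2) = 32 = 32 ✓

x = 5, y = -3, z = -2


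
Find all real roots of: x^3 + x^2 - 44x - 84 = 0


Let p(x) = x^3 + x^2 - 44x - 84. By the rational root theorem (leading coefficient 1), any rational root is an integer divisor of 84: try ±1, ±2, ... in turn.
Test x = 1: value = -126 ≠ 0.
Test x = -1: value = -40 ≠ 0.
Test x = 2: value = -160 ≠ 0.
Test x = -2: value = 0 ✓, so (x + 2) is a factor.
Synthetic division by (x + 2): bring down 1; 1(-2) + 1 = -1; (-1)(-2) - 44 = -42; (-42)(-2) - 84 = 0 → quotient x^2 - x - 42, remainder 0.
Solve the quadratic x^2 - x - 42 = 0: discriminant = (-1)^2 - 4(1)(-42) = 1 + 168 = 169.
sqrt(169) = 13, so x = (1 ± 13)/2: x = 7 or x = -6.

x = -6, x = -2, x = 7


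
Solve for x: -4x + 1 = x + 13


Starting with: -4x + 1 = x + 13
Move all x terms to left: (-4 - 1)x = 13 - 1
Simplify: -5x = 12
Divide both sides by -5: x = -12/5

x = -12/5


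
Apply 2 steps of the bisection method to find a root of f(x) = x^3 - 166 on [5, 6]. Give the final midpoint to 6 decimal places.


f(x) = x^3 - 166
f(5) = -41 < 0
f(6) = 50 > 0

Step 1: midpoint = (5.000000 + 6.000000)/2 = 5.500000
  f(5.500000) = 0.375000
  f(mid) > 0, so root is in [5.000000, 5.500000]

Step 2: midpoint = (5.000000 + 5.500000)/2 = 5.250000
  f(5.250000) = -21.296875
  f(mid) < 0, so root is in [5.250000, 5.500000]

midpoint = 5.250000


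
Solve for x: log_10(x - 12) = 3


Convert to exponential form: x - 12 = 10^3 = 1000
x = 1000 + 12 = 1012
Check: log_10(1012 - 12) = log_10(1000) = log_10(1000) = 3 ✓

x = 1012


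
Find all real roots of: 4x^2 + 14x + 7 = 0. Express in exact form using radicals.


Using the quadratic formula: x = (-b ± sqrt(b^2 - 4ac)) / (2a)
Here a = 4, b = 14, c = 7
Discriminant = b^2 - 4ac = 14^2 - 4(4)(7) = 196 - 112 = 84
Since discriminant = 84 > 0, there are two real roots.
x = (-14 ± 2*sqrt(21)) / 8
Simplifying: x = (-7 ± sqrt(21)) / 4
Numerically: x ≈ -0.6044 or x ≈ -2.8956

x = (-7 + sqrt(21)) / 4 or x = (-7 - sqrt(21)) / 4


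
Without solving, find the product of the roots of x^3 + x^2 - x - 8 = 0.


By Vieta's formulas for x^3 + bx^2 + cx + d = 0:
  r1 + r2 + r3 = -b/a = -1
  r1*r2 + r1*r3 + r2*r3 = c/a = -1
  r1*r2*r3 = -d/a = 8


Product = 8


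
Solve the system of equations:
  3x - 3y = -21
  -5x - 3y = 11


Using Cramer's rule:
Determinant D = (3)(-3) - (-5)(-3) = -9 - 15 = -24
Dx = (-21)(-3) - (11)(-3) = 63 + 33 = 96
Dy = (3)(11) - (-5)(-21) = 33 - 105 = -72
x = Dx/D = 96/-24 = -4
y = Dy/D = -72/-24 = 3

x = -4, y = 3


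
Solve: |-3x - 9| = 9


An absolute value equation |expr| = 9 gives two cases:
Case 1: -3x - 9 = 9
  -3x = 18, so x = -6
Case 2: -3x - 9 = -9
  -3x = 0, so x = 0

x = -6, x = 0


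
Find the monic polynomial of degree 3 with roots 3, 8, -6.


A monic polynomial with roots 3, 8, -6 is:
p(x) = (x - 3)(x - 8)(x + 6)
After multiplying by (x - 3): x - 3
After multiplying by (x - 8): x^2 - 11x + 24
After multiplying by (x + 6): x^3 - 5x^2 - 42x + 144

x^3 - 5x^2 - 42x + 144


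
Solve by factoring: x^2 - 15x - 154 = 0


We need two numbers that multiply to -154 and add to -15.
Those numbers are -22 and 7 (since (-22) * 7 = -154 and (-22) + 7 = -15).
So x^2 - 15x - 154 = (x - 22)(x + 7) = 0
Setting each factor to zero: x = 22 or x = -7

x = -7, x = 22


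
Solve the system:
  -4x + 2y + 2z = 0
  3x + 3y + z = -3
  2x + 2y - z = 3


Using Cramer's rule. Expand each determinant along the first row.
D  = (-4)*[3*(-1) - 1*2] - 2*[3*(-1) - 1*2] + 2*[3*2 - 3*2]
  = (-4)*(-5) - 2*(-5) + 2*(0) = 30
Dx = 0*[3*(-1) - 1*2] - 2*[(-3)*(-1) - 1*3] + 2*[(-3)*2 - 3*3]
  = 0*(-5) - 2*(0) + 2*(-15) = -30
Dy = (-4)*[(-3)*(-1) - 1*3] - 0*[3*(-1) - 1*2] + 2*[3*3 - (-3)*2]
  = (-4)*(0) - 0*(-5) + 2*(15) = 30
Dz = (-4)*[3*3 - (-3)*2] - 2*[3*3 - (-3)*2] + 0*[3*2 - 3*2]
  = (-4)*(15) - 2*(15) + 0*(0) = -90
x = Dx/D = -30/30 = -1, y = Dy/D = 30/30 = 1, z = Dz/D = -90/30 = -3
Check eq1: (-4)(-1) + (2)(1) + (2)(-3) = 0 = 0 ✓
Check eq2: (3)(-1) + (3)(1) + (1)(-3) = -3 = -3 ✓
Check eq3: (2)(-1) + (2)(1) + (-1)(-3) = 3 = 3 ✓

x = -1, y = 1, z = -3


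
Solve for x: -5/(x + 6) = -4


Multiply both sides by (x + 6): -5 = -4(x + 6)
Distribute: -5 = -4x - 24
-4x = -5 + 24 = 19
x = -19/4

x = -19/4


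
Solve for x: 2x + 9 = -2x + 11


Starting with: 2x + 9 = -2x + 11
Move all x terms to left: (2 + 2)x = 11 - 9
Simplify: 4x = 2
Divide both sides by 4: x = 1/2

x = 1/2


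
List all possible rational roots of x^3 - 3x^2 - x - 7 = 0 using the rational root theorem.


Rational root theorem: possible roots are ±p/q where:
  p divides the constant term (-7): p ∈ {1, 7}
  q divides the leading coefficient (1): q ∈ {1}

All possible rational roots: -7, -1, 1, 7

-7, -1, 1, 7


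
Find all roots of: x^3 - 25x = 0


The constant term is 0, so x = 0 is a root. Factor out x:
  x^2 - 25 = 0
Solve the quadratic x^2 - 25 = 0: discriminant = 0^2 - 4(1)(-25) = 0 + 100 = 100.
sqrt(100) = 10, so x = (0 ± 10)/2: x = 5 or x = -5.
Collecting all roots found:

x = -5, x = 0, x = 5


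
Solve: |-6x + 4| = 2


An absolute value equation |expr| = 2 gives two cases:
Case 1: -6x + 4 = 2
  -6x = -2, so x = 1/3
Case 2: -6x + 4 = -2
  -6x = -6, so x = 1

x = 1/3, x = 1


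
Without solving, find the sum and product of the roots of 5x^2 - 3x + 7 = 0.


By Vieta's formulas for ax^2 + bx + c = 0:
  Sum of roots = -b/a
  Product of roots = c/a

Here a = 5, b = -3, c = 7
Sum = -(-3)/5 = 3/5
Product = 7/5 = 7/5

Sum = 3/5, Product = 7/5


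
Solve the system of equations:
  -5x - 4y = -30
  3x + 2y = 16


Using Cramer's rule:
Determinant D = (-5)(2) - (3)(-4) = -10 + 12 = 2
Dx = (-30)(2) - (16)(-4) = -60 + 64 = 4
Dy = (-5)(16) - (3)(-30) = -80 + 90 = 10
x = Dx/D = 4/2 = 2
y = Dy/D = 10/2 = 5

x = 2, y = 5


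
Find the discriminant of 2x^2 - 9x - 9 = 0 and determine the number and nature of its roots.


For ax^2 + bx + c = 0, discriminant D = b^2 - 4ac
Here a = 2, b = -9, c = -9
D = (-9)^2 - 4(2)(-9) = 81 + 72 = 153

D = 153 > 0 but not a perfect square
The equation has 2 distinct real irrational roots.

Discriminant = 153, 2 distinct real irrational roots


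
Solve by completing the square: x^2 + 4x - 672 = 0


Start: x^2 + 4x - 672 = 0
Move constant: x^2 + 4x = 672
Half of 4 is 2, squared is 4
Add 4 to both sides: x^2 + 4x + 4 = 676
(x + 2)^2 = 676
x + 2 = ±26
x = -2 + 26 = 24 or x = -2 - 26 = -28

x = -28, x = 24


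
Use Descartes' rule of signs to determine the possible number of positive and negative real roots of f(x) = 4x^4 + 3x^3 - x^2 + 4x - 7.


Descartes' rule of signs:

For positive roots, count sign changes in f(x) = 4x^4 + 3x^3 - x^2 + 4x - 7:
Signs of coefficients: +, +, -, +, -
Number of sign changes: 3
Possible positive real roots: 3, 1

For negative roots, examine f(-x) = 4x^4 - 3x^3 - x^2 - 4x - 7:
Signs of coefficients: +, -, -, -, -
Number of sign changes: 1
Possible negative real roots: 1

Positive roots: 3 or 1; Negative roots: 1


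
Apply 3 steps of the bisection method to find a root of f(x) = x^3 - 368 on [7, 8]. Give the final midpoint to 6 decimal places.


f(x) = x^3 - 368
f(7) = -25 < 0
f(8) = 144 > 0

Step 1: midpoint = (7.000000 + 8.000000)/2 = 7.500000
  f(7.500000) = 53.875000
  f(mid) > 0, so root is in [7.000000, 7.500000]

Step 2: midpoint = (7.000000 + 7.500000)/2 = 7.250000
  f(7.250000) = 13.078125
  f(mid) > 0, so root is in [7.000000, 7.250000]

Step 3: midpoint = (7.000000 + 7.250000)/2 = 7.125000
  f(7.125000) = -6.294922
  f(mid) < 0, so root is in [7.125000, 7.250000]

midpoint = 7.125000


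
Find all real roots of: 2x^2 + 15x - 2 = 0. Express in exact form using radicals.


Using the quadratic formula: x = (-b ± sqrt(b^2 - 4ac)) / (2a)
Here a = 2, b = 15, c = -2
Discriminant = b^2 - 4ac = 15^2 - 4(2)(-2) = 225 + 16 = 241
Since discriminant = 241 > 0, there are two real roots.
x = (-15 ± sqrt(241)) / 4
Numerically: x ≈ 0.1310 or x ≈ -7.6310

x = (-15 + sqrt(241)) / 4 or x = (-15 - sqrt(241)) / 4


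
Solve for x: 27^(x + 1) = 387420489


Express both sides with the same base.
387420489 = 27^6
Since the bases match, equate exponents: x + 1 = 6
So x = 6 - (1) = 5

x = 5


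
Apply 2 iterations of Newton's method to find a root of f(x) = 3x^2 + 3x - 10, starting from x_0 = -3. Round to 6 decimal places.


Newton's method: x_(n+1) = x_n - f(x_n)/f'(x_n)
f(x) = 3x^2 + 3x - 10
f'(x) = 6x + 3

Iteration 1:
  f(-3.000000) = 8.000000
  f'(-3.000000) = -15.000000
  x_1 = -3.000000 - (8.000000)/(-15.000000) = -2.466667

Iteration 2:
  f(-2.466667) = 0.853333
  f'(-2.466667) = -11.800000
  x_2 = -2.466667 - (0.853333)/(-11.800000) = -2.394350

x_2 = -2.394350


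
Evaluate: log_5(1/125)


We need the exponent such that 5^? = 1/125
5^(-3) = 1/5^3 = 1/125
Therefore log_5(1/125) = -3

-3


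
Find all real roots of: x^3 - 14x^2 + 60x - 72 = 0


Let p(x) = x^3 - 14x^2 + 60x - 72. By the rational root theorem (leading coefficient 1), any rational root is an integer divisor of 72: try ±1, ±2, ... in turn.
Test x = 1: value = -25 ≠ 0.
Test x = -1: value = -147 ≠ 0.
Test x = 2: value = 0 ✓, so (x - 2) is a factor.
Synthetic division by (x - 2): bring down 1; 1(2) - 14 = -12; (-12)(2) + 60 = 36; 36(2) - 72 = 0 → quotient x^2 - 12x + 36, remainder 0.
Solve the quadratic x^2 - 12x + 36 = 0: discriminant = (-12)^2 - 4(1)(36) = 144 - 144 = 0.
Discriminant = 0, so a double root: x = 12/2 = 6.

x = 2, x = 6 (multiplicity 2)


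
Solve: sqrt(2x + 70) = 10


Square both sides: 2x + 70 = 10^2 = 100
2x = 100 - 70 = 30
x = 15
Check: sqrt(2*15 + 70) = sqrt(100) = 10 ✓

x = 15


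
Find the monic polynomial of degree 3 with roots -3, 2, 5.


A monic polynomial with roots -3, 2, 5 is:
p(x) = (x + 3)(x - 2)(x - 5)
After multiplying by (x + 3): x + 3
After multiplying by (x - 2): x^2 + x - 6
After multiplying by (x - 5): x^3 - 4x^2 - 11x + 30

x^3 - 4x^2 - 11x + 30


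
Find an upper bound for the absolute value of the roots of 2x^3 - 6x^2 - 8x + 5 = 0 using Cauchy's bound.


Cauchy's bound: all roots r satisfy |r| <= 1 + max(|a_i/a_n|) for i = 0,...,n-1
where a_n is the leading coefficient.

Coefficients: [2, -6, -8, 5]
Leading coefficient a_n = 2
Ratios |a_i/a_n|: 3, 4, 5/2
Maximum ratio: 4
Cauchy's bound: |r| <= 1 + 4 = 5

Upper bound = 5


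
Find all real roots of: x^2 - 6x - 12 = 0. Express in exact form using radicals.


Using the quadratic formula: x = (-b ± sqrt(b^2 - 4ac)) / (2a)
Here a = 1, b = -6, c = -12
Discriminant = b^2 - 4ac = (-6)^2 - 4(1)(-12) = 36 + 48 = 84
Since discriminant = 84 > 0, there are two real roots.
x = (6 ± 2*sqrt(21)) / 2
Simplifying: x = 3 ± sqrt(21)
Numerically: x ≈ 7.5826 or x ≈ -1.5826

x = 3 + sqrt(21) or x = 3 - sqrt(21)


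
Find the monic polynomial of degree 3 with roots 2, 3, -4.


A monic polynomial with roots 2, 3, -4 is:
p(x) = (x - 2)(x - 3)(x + 4)
After multiplying by (x - 2): x - 2
After multiplying by (x - 3): x^2 - 5x + 6
After multiplying by (x + 4): x^3 - x^2 - 14x + 24

x^3 - x^2 - 14x + 24


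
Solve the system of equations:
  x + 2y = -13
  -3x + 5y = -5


Using Cramer's rule:
Determinant D = (1)(5) - (-3)(2) = 5 + 6 = 11
Dx = (-13)(5) - (-5)(2) = -65 + 10 = -55
Dy = (1)(-5) - (-3)(-13) = -5 - 39 = -44
x = Dx/D = -55/11 = -5
y = Dy/D = -44/11 = -4

x = -5, y = -4


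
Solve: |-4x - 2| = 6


An absolute value equation |expr| = 6 gives two cases:
Case 1: -4x - 2 = 6
  -4x = 8, so x = -2
Case 2: -4x - 2 = -6
  -4x = -4, so x = 1

x = -2, x = 1


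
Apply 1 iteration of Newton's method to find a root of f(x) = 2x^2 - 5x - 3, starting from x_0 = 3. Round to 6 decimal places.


Newton's method: x_(n+1) = x_n - f(x_n)/f'(x_n)
f(x) = 2x^2 - 5x - 3
f'(x) = 4x - 5

Iteration 1:
  f(3.000000) = 0.000000
  f'(3.000000) = 7.000000
  x_1 = 3.000000 - (0.000000)/(7.000000) = 3.000000

x_1 = 3.000000


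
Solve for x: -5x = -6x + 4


Starting with: -5x = -6x + 4
Move all x terms to left: (-5 + 6)x = 4 - 0
Simplify: x = 4
Divide both sides by 1: x = 4

x = 4


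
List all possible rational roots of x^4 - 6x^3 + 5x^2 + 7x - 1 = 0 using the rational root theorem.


Rational root theorem: possible roots are ±p/q where:
  p divides the constant term (-1): p ∈ {1}
  q divides the leading coefficient (1): q ∈ {1}

All possible rational roots: -1, 1

-1, 1


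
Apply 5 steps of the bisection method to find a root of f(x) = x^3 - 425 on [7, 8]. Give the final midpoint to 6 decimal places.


f(x) = x^3 - 425
f(7) = -82 < 0
f(8) = 87 > 0

Step 1: midpoint = (7.000000 + 8.000000)/2 = 7.500000
  f(7.500000) = -3.125000
  f(mid) < 0, so root is in [7.500000, 8.000000]

Step 2: midpoint = (7.500000 + 8.000000)/2 = 7.750000
  f(7.750000) = 40.484375
  f(mid) > 0, so root is in [7.500000, 7.750000]

Step 3: midpoint = (7.500000 + 7.750000)/2 = 7.625000
  f(7.625000) = 18.322266
  f(mid) > 0, so root is in [7.500000, 7.625000]

Step 4: midpoint = (7.500000 + 7.625000)/2 = 7.562500
  f(7.562500) = 7.510010
  f(mid) > 0, so root is in [7.500000, 7.562500]

Step 5: midpoint = (7.500000 + 7.562500)/2 = 7.531250
  f(7.531250) = 2.170441
  f(mid) > 0, so root is in [7.500000, 7.531250]

midpoint = 7.531250


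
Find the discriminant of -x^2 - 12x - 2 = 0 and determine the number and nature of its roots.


For ax^2 + bx + c = 0, discriminant D = b^2 - 4ac
Here a = -1, b = -12, c = -2
D = (-12)^2 - 4(-1)(-2) = 144 - 8 = 136

D = 136 > 0 but not a perfect square
The equation has 2 distinct real irrational roots.

Discriminant = 136, 2 distinct real irrational roots


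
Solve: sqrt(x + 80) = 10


Square both sides: x + 80 = 10^2 = 100
x = 100 - 80 = 20
x = 20
Check: sqrt(1*20 + 80) = sqrt(100) = 10 ✓

x = 20


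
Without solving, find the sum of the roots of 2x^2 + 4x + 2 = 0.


By Vieta's formulas for ax^2 + bx + c = 0:
  Sum of roots = -b/a
  Product of roots = c/a

Here a = 2, b = 4, c = 2
Sum = -(4)/2 = -2
Product = 2/2 = 1

Sum = -2


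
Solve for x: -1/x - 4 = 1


Subtract -4 from both sides: -1/x = 5
Multiply both sides by x: -1 = 5 * x
Divide by 5: x = -1/5

x = -1/5


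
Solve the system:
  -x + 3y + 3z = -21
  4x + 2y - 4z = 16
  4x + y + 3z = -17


Using Cramer's rule. Expand each determinant along the first row.
D  = (-1)*[2*3 - (-4)*1] - 3*[4*3 - (-4)*4] + 3*[4*1 - 2*4]
  = (-1)*(10) - 3*(28) + 3*(-4) = -106
Dx = (-21)*[2*3 - (-4)*1] - 3*[16*3 - (-4)*(-17)] + 3*[16*1 - 2*(-17)]
  = (-21)*(10) - 3*(-20) + 3*(50) = 0
Dy = (-1)*[16*3 - (-4)*(-17)] - (-21)*[4*3 - (-4)*4] + 3*[4*(-17) - 16*4]
  = (-1)*(-20) - (-21)*(28) + 3*(-132) = 212
Dz = (-1)*[2*(-17) - 16*1] - 3*[4*(-17) - 16*4] + (-21)*[4*1 - 2*4]
  = (-1)*(-50) - 3*(-132) + (-21)*(-4) = 530
x = Dx/D = 0/-106 = 0, y = Dy/D = 212/-106 = -2, z = Dz/D = 530/-106 = -5
Check eq1: (-1)(0) + (3)(-2) + (3)(-5) = -21 = -21 ✓
Check eq2: (4)(0) + (2)(-2) + (-4)(-5) = 16 = 16 ✓
Check eq3: (4)(0) + (1)(-2) + (3)(-5) = -17 = -17 ✓

x = 0, y = -2, z = -5


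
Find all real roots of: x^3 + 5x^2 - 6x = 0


The constant term is 0, so x = 0 is a root. Factor out x:
  x(x^2 + 5x - 6) = 0
Solve the quadratic x^2 + 5x - 6 = 0: discriminant = 5^2 - 4(1)(-6) = 25 + 24 = 49.
sqrt(49) = 7, so x = (-5 ± 7)/2: x = 1 or x = -6.

x = -6, x = 0, x = 1


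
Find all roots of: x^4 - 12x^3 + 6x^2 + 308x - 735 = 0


Let p(x) = x^4 - 12x^3 + 6x^2 + 308x - 735. By the rational root theorem (leading coefficient 1), any rational root is an integer divisor of 735: try ±1, ±2, ... in turn.
Test x = 1: value = -432 ≠ 0.
Test x = -1: value = -1024 ≠ 0.
Test x = 3: value = 0 ✓, so (x - 3) is a factor.
Synthetic division by (x - 3): bring down 1; 1(3) - 12 = -9; (-9)(3) + 6 = -21; (-21)(3) + 308 = 245; 245(3) - 735 = 0 → quotient x^3 - 9x^2 - 21x + 245, remainder 0.
Continue with the quotient x^3 - 9x^2 - 21x + 245 (candidates must divide 245).
Test x = 5: value = 40 ≠ 0.
Test x = -5: value = 0 ✓, so (x + 5) is a factor.
Synthetic division by (x + 5): bring down 1; 1(-5) - 9 = -14; (-14)(-5) - 21 = 49; 49(-5) + 245 = 0 → quotient x^2 - 14x + 49, remainder 0.
Solve the quadratic x^2 - 14x + 49 = 0: discriminant = (-14)^2 - 4(1)(49) = 196 - 196 = 0.
Discriminant = 0, so a double root: x = 14/2 = 7.
Collecting all roots found:

x = -5, x = 3, x = 7 (multiplicity 2)


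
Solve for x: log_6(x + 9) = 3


Convert to exponential form: x + 9 = 6^3 = 216
x = 216 - 9 = 207
Check: log_6(207 + 9) = log_6(216) = log_6(216) = 3 ✓

x = 207


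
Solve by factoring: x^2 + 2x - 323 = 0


We need two numbers that multiply to -323 and add to 2.
Those numbers are -17 and 19 (since (-17) * 19 = -323 and (-17) + 19 = 2).
So x^2 + 2x - 323 = (x - 17)(x + 19) = 0
Setting each factor to zero: x = 17 or x = -19

x = -19, x = 17


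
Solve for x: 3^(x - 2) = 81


Express both sides with the same base.
81 = 3^4
Since the bases match, equate exponents: x - 2 = 4
So x = 4 - (-2) = 6

x = 6


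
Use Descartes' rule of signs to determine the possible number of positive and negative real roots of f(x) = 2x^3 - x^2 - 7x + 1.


Descartes' rule of signs:

For positive roots, count sign changes in f(x) = 2x^3 - x^2 - 7x + 1:
Signs of coefficients: +, -, -, +
Number of sign changes: 2
Possible positive real roots: 2, 0

For negative roots, examine f(-x) = -2x^3 - x^2 + 7x + 1:
Signs of coefficients: -, -, +, +
Number of sign changes: 1
Possible negative real roots: 1

Positive roots: 2 or 0; Negative roots: 1


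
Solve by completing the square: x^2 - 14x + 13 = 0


Start: x^2 - 14x + 13 = 0
Move constant: x^2 - 14x = -13
Half of -14 is -7, squared is 49
Add 49 to both sides: x^2 - 14x + 49 = 36
(x - 7)^2 = 36
x - 7 = ±6
x = 7 + 6 = 13 or x = 7 - 6 = 1

x = 1, x = 13


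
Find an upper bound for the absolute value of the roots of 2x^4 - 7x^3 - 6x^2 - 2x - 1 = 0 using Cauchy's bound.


Cauchy's bound: all roots r satisfy |r| <= 1 + max(|a_i/a_n|) for i = 0,...,n-1
where a_n is the leading coefficient.

Coefficients: [2, -7, -6, -2, -1]
Leading coefficient a_n = 2
Ratios |a_i/a_n|: 7/2, 3, 1, 1/2
Maximum ratio: 7/2
Cauchy's bound: |r| <= 1 + 7/2 = 9/2

Upper bound = 9/2


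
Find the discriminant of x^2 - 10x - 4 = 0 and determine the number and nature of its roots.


For ax^2 + bx + c = 0, discriminant D = b^2 - 4ac
Here a = 1, b = -10, c = -4
D = (-10)^2 - 4(1)(-4) = 100 + 16 = 116

D = 116 > 0 but not a perfect square
The equation has 2 distinct real irrational roots.

Discriminant = 116, 2 distinct real irrational roots


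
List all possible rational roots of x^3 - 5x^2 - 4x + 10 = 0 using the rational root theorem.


Rational root theorem: possible roots are ±p/q where:
  p divides the constant term (10): p ∈ {1, 2, 5, 10}
  q divides the leading coefficient (1): q ∈ {1}

All possible rational roots: -10, -5, -2, -1, 1, 2, 5, 10

-10, -5, -2, -1, 1, 2, 5, 10


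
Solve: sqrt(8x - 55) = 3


Square both sides: 8x - 55 = 3^2 = 9
8x = 9 + 55 = 64
x = 8
Check: sqrt(8*8 - 55) = sqrt(9) = 3 ✓

x = 8


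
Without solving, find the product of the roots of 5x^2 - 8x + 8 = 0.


By Vieta's formulas for ax^2 + bx + c = 0:
  Sum of roots = -b/a
  Product of roots = c/a

Here a = 5, b = -8, c = 8
Sum = -(-8)/5 = 8/5
Product = 8/5 = 8/5

Product = 8/5


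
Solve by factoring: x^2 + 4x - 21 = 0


We need two numbers that multiply to -21 and add to 4.
Those numbers are 7 and -3 (since 7 * (-3) = -21 and 7 + (-3) = 4).
So x^2 + 4x - 21 = (x + 7)(x - 3) = 0
Setting each factor to zero: x = -7 or x = 3

x = -7, x = 3


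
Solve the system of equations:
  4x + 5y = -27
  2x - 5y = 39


Using Cramer's rule:
Determinant D = (4)(-5) - (2)(5) = -20 - 10 = -30
Dx = (-27)(-5) - (39)(5) = 135 - 195 = -60
Dy = (4)(39) - (2)(-27) = 156 + 54 = 210
x = Dx/D = -60/-30 = 2
y = Dy/D = 210/-30 = -7

x = 2, y = -7


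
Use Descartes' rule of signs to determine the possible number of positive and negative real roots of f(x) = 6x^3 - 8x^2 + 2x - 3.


Descartes' rule of signs:

For positive roots, count sign changes in f(x) = 6x^3 - 8x^2 + 2x - 3:
Signs of coefficients: +, -, +, -
Number of sign changes: 3
Possible positive real roots: 3, 1

For negative roots, examine f(-x) = -6x^3 - 8x^2 - 2x - 3:
Signs of coefficients: -, -, -, -
Number of sign changes: 0
Possible negative real roots: 0

Positive roots: 3 or 1; Negative roots: 0


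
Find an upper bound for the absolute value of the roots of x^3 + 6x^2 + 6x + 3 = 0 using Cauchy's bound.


Cauchy's bound: all roots r satisfy |r| <= 1 + max(|a_i/a_n|) for i = 0,...,n-1
where a_n is the leading coefficient.

Coefficients: [1, 6, 6, 3]
Leading coefficient a_n = 1
Ratios |a_i/a_n|: 6, 6, 3
Maximum ratio: 6
Cauchy's bound: |r| <= 1 + 6 = 7

Upper bound = 7


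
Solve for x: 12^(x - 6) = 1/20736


Express both sides with the same base.
1/20736 = 12^(-4)
Since the bases match, equate exponents: x - 6 = -4
So x = -4 - (-6) = 2

x = 2


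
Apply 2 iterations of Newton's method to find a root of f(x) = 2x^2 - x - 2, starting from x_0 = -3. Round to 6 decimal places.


Newton's method: x_(n+1) = x_n - f(x_n)/f'(x_n)
f(x) = 2x^2 - x - 2
f'(x) = 4x - 1

Iteration 1:
  f(-3.000000) = 19.000000
  f'(-3.000000) = -13.000000
  x_1 = -3.000000 - (19.000000)/(-13.000000) = -1.538462

Iteration 2:
  f(-1.538462) = 4.272189
  f'(-1.538462) = -7.153846
  x_2 = -1.538462 - (4.272189)/(-7.153846) = -0.941274

x_2 = -0.941274


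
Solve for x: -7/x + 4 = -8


Subtract 4 from both sides: -7/x = -12
Multiply both sides by x: -7 = -12 * x
Divide by -12: x = 7/12

x = 7/12


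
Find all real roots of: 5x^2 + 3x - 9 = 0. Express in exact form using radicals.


Using the quadratic formula: x = (-b ± sqrt(b^2 - 4ac)) / (2a)
Here a = 5, b = 3, c = -9
Discriminant = b^2 - 4ac = 3^2 - 4(5)(-9) = 9 + 180 = 189
Since discriminant = 189 > 0, there are two real roots.
x = (-3 ± 3*sqrt(21)) / 10
Numerically: x ≈ 1.0748 or x ≈ -1.6748

x = (-3 + 3*sqrt(21)) / 10 or x = (-3 - 3*sqrt(21)) / 10


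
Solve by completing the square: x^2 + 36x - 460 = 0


Start: x^2 + 36x - 460 = 0
Move constant: x^2 + 36x = 460
Half of 36 is 18, squared is 324
Add 324 to both sides: x^2 + 36x + 324 = 784
(x + 18)^2 = 784
x + 18 = ±28
x = -18 + 28 = 10 or x = -18 - 28 = -46

x = -46, x = 10


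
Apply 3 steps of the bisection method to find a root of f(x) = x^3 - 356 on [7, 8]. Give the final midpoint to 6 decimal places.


f(x) = x^3 - 356
f(7) = -13 < 0
f(8) = 156 > 0

Step 1: midpoint = (7.000000 + 8.000000)/2 = 7.500000
  f(7.500000) = 65.875000
  f(mid) > 0, so root is in [7.000000, 7.500000]

Step 2: midpoint = (7.000000 + 7.500000)/2 = 7.250000
  f(7.250000) = 25.078125
  f(mid) > 0, so root is in [7.000000, 7.250000]

Step 3: midpoint = (7.000000 + 7.250000)/2 = 7.125000
  f(7.125000) = 5.705078
  f(mid) > 0, so root is in [7.000000, 7.125000]

midpoint = 7.125000


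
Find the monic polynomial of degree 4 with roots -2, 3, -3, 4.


A monic polynomial with roots -2, 3, -3, 4 is:
p(x) = (x + 2)(x - 3)(x + 3)(x - 4)
After multiplying by (x + 2): x + 2
After multiplying by (x - 3): x^2 - x - 6
After multiplying by (x + 3): x^3 + 2x^2 - 9x - 18
After multiplying by (x - 4): x^4 - 2x^3 - 17x^2 + 18x + 72

x^4 - 2x^3 - 17x^2 + 18x + 72


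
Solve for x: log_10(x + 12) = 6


Convert to exponential form: x + 12 = 10^6 = 1000000
x = 1000000 - 12 = 999988
Check: log_10(999988 + 12) = log_10(1000000) = log_10(1000000) = 6 ✓

x = 999988


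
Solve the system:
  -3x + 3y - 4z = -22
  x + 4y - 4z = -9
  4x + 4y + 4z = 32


Using Cramer's rule. Expand each determinant along the first row.
D  = (-3)*[4*4 - (-4)*4] - 3*[1*4 - (-4)*4] + (-4)*[1*4 - 4*4]
  = (-3)*(32) - 3*(20) + (-4)*(-12) = -108
Dx = (-22)*[4*4 - (-4)*4] - 3*[(-9)*4 - (-4)*32] + (-4)*[(-9)*4 - 4*32]
  = (-22)*(32) - 3*(92) + (-4)*(-164) = -324
Dy = (-3)*[(-9)*4 - (-4)*32] - (-22)*[1*4 - (-4)*4] + (-4)*[1*32 - (-9)*4]
  = (-3)*(92) - (-22)*(20) + (-4)*(68) = -108
Dz = (-3)*[4*32 - (-9)*4] - 3*[1*32 - (-9)*4] + (-22)*[1*4 - 4*4]
  = (-3)*(164) - 3*(68) + (-22)*(-12) = -432
x = Dx/D = -324/-108 = 3, y = Dy/D = -108/-108 = 1, z = Dz/D = -432/-108 = 4
Check eq1: (-3)(3) + (3)(1) + (-4)(4) = -22 = -22 ✓
Check eq2: (1)(3) + (4)(1) + (-4)(4) = -9 = -9 ✓
Check eq3: (4)(3) + (4)(1) + (4)(4) = 32 = 32 ✓

x = 3, y = 1, z = 4


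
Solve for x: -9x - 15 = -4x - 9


Starting with: -9x - 15 = -4x - 9
Move all x terms to left: (-9 + 4)x = -9 + 15
Simplify: -5x = 6
Divide both sides by -5: x = -6/5

x = -6/5


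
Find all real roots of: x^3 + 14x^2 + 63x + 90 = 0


Let p(x) = x^3 + 14x^2 + 63x + 90. By the rational root theorem (leading coefficient 1), any rational root is an integer divisor of 90: try ±1, ±2, ... in turn.
Test x = 1: value = 168 ≠ 0.
Test x = -1: value = 40 ≠ 0.
Test x = 2: value = 280 ≠ 0.
Test x = -2: value = 12 ≠ 0.
Test x = 3: value = 432 ≠ 0.
Test x = -3: value = 0 ✓, so (x + 3) is a factor.
Synthetic division by (x + 3): bring down 1; 1(-3) + 14 = 11; 11(-3) + 63 = 30; 30(-3) + 90 = 0 → quotient x^2 + 11x + 30, remainder 0.
Solve the quadratic x^2 + 11x + 30 = 0: discriminant = 11^2 - 4(1)(30) = 121 - 120 = 1.
sqrt(1) = 1, so x = (-11 ± 1)/2: x = -5 or x = -6.

x = -6, x = -5, x = -3


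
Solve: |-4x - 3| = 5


An absolute value equation |expr| = 5 gives two cases:
Case 1: -4x - 3 = 5
  -4x = 8, so x = -2
Case 2: -4x - 3 = -5
  -4x = -2, so x = 1/2

x = -2, x = 1/2


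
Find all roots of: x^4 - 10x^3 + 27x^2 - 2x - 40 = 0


Let p(x) = x^4 - 10x^3 + 27x^2 - 2x - 40. By the rational root theorem (leading coefficient 1), any rational root is an integer divisor of 40: try ±1, ±2, ... in turn.
Test x = 1: value = -24 ≠ 0.
Test x = -1: value = 0 ✓, so (x + 1) is a factor.
Synthetic division by (x + 1): bring down 1; 1(-1) - 10 = -11; (-11)(-1) + 27 = 38; 38(-1) - 2 = -40; (-40)(-1) - 40 = 0 → quotient x^3 - 11x^2 + 38x - 40, remainder 0.
Continue with the quotient x^3 - 11x^2 + 38x - 40 (candidates must divide 40; re-test x = -1 first in case it repeats).
Test x = -1: value = -90 ≠ 0.
Test x = 2: value = 0 ✓, so (x - 2) is a factor.
Synthetic division by (x - 2): bring down 1; 1(2) - 11 = -9; (-9)(2) + 38 = 20; 20(2) - 40 = 0 → quotient x^2 - 9x + 20, remainder 0.
Solve the quadratic x^2 - 9x + 20 = 0: discriminant = (-9)^2 - 4(1)(20) = 81 - 80 = 1.
sqrt(1) = 1, so x = (9 ± 1)/2: x = 5 or x = 4.
Collecting all roots found:

x = -1, x = 2, x = 4, x = 5


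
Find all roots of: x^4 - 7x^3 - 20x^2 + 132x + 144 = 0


Let p(x) = x^4 - 7x^3 - 20x^2 + 132x + 144. By the rational root theorem (leading coefficient 1), any rational root is an integer divisor of 144: try ±1, ±2, ... in turn.
Test x = 1: value = 250 ≠ 0.
Test x = -1: value = 0 ✓, so (x + 1) is a factor.
Synthetic division by (x + 1): bring down 1; 1(-1) - 7 = -8; (-8)(-1) - 20 = -12; (-12)(-1) + 132 = 144; 144(-1) + 144 = 0 → quotient x^3 - 8x^2 - 12x + 144, remainder 0.
Continue with the quotient x^3 - 8x^2 - 12x + 144 (candidates must divide 144; re-test x = -1 first in case it repeats).
Test x = -1: value = 147 ≠ 0.
Test x = 2: value = 96 ≠ 0.
Test x = -2: value = 128 ≠ 0.
Test x = 3: value = 63 ≠ 0.
Test x = -3: value = 81 ≠ 0.
Test x = 4: value = 32 ≠ 0.
Test x = -4: value = 0 ✓, so (x + 4) is a factor.
Synthetic division by (x + 4): bring down 1; 1(-4) - 8 = -12; (-12)(-4) - 12 = 36; 36(-4) + 144 = 0 → quotient x^2 - 12x + 36, remainder 0.
Solve the quadratic x^2 - 12x + 36 = 0: discriminant = (-12)^2 - 4(1)(36) = 144 - 144 = 0.
Discriminant = 0, so a double root: x = 12/2 = 6.
Collecting all roots found:

x = -4, x = -1, x = 6 (multiplicity 2)


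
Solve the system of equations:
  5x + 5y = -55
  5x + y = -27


Using Cramer's rule:
Determinant D = (5)(1) - (5)(5) = 5 - 25 = -20
Dx = (-55)(1) - (-27)(5) = -55 + 135 = 80
Dy = (5)(-27) - (5)(-55) = -135 + 275 = 140
x = Dx/D = 80/-20 = -4
y = Dy/D = 140/-20 = -7

x = -4, y = -7


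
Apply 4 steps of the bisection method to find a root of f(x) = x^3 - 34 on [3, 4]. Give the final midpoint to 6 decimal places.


f(x) = x^3 - 34
f(3) = -7 < 0
f(4) = 30 > 0

Step 1: midpoint = (3.000000 + 4.000000)/2 = 3.500000
  f(3.500000) = 8.875000
  f(mid) > 0, so root is in [3.000000, 3.500000]

Step 2: midpoint = (3.000000 + 3.500000)/2 = 3.250000
  f(3.250000) = 0.328125
  f(mid) > 0, so root is in [3.000000, 3.250000]

Step 3: midpoint = (3.000000 + 3.250000)/2 = 3.125000
  f(3.125000) = -3.482422
  f(mid) < 0, so root is in [3.125000, 3.250000]

Step 4: midpoint = (3.125000 + 3.250000)/2 = 3.187500
  f(3.187500) = -1.614502
  f(mid) < 0, so root is in [3.187500, 3.250000]

midpoint = 3.187500


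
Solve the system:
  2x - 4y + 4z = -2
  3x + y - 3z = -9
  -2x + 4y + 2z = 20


Using Cramer's rule. Expand each determinant along the first row.
D  = 2*[1*2 - (-3)*4] - (-4)*[3*2 - (-3)*(-2)] + 4*[3*4 - 1*(-2)]
  = 2*(14) - (-4)*(0) + 4*(14) = 84
Dx = (-2)*[1*2 - (-3)*4] - (-4)*[(-9)*2 - (-3)*20] + 4*[(-9)*4 - 1*20]
  = (-2)*(14) - (-4)*(42) + 4*(-56) = -84
Dy = 2*[(-9)*2 - (-3)*20] - (-2)*[3*2 - (-3)*(-2)] + 4*[3*20 - (-9)*(-2)]
  = 2*(42) - (-2)*(0) + 4*(42) = 252
Dz = 2*[1*20 - (-9)*4] - (-4)*[3*20 - (-9)*(-2)] + (-2)*[3*4 - 1*(-2)]
  = 2*(56) - (-4)*(42) + (-2)*(14) = 252
x = Dx/D = -84/84 = -1, y = Dy/D = 252/84 = 3, z = Dz/D = 252/84 = 3
Check eq1: (2)(-1) + (-4)(3) + (4)(3) = -2 = -2 ✓
Check eq2: (3)(-1) + (1)(3) + (-3)(3) = -9 = -9 ✓
Check eq3: (-2)(-1) + (4)(3) + (2)(3) = 20 = 20 ✓

x = -1, y = 3, z = 3


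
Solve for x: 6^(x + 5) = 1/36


Express both sides with the same base.
1/36 = 6^(-2)
Since the bases match, equate exponents: x + 5 = -2
So x = -2 - (5) = -7

x = -7


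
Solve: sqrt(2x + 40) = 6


Square both sides: 2x + 40 = 6^2 = 36
2x = 36 - 40 = -4
x = -2
Check: sqrt(2*(-2) + 40) = sqrt(36) = 6 ✓

x = -2


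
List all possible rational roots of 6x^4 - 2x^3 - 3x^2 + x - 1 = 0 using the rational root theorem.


Rational root theorem: possible roots are ±p/q where:
  p divides the constant term (-1): p ∈ {1}
  q divides the leading coefficient (6): q ∈ {1, 2, 3, 6}

All possible rational roots: -1, -1/2, -1/3, -1/6, 1/6, 1/3, 1/2, 1

-1, -1/2, -1/3, -1/6, 1/6, 1/3, 1/2, 1


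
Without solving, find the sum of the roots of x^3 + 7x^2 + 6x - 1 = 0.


By Vieta's formulas for x^3 + bx^2 + cx + d = 0:
  r1 + r2 + r3 = -b/a = -7
  r1*r2 + r1*r3 + r2*r3 = c/a = 6
  r1*r2*r3 = -d/a = 1


Sum = -7


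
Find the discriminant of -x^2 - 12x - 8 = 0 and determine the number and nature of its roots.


For ax^2 + bx + c = 0, discriminant D = b^2 - 4ac
Here a = -1, b = -12, c = -8
D = (-12)^2 - 4(-1)(-8) = 144 - 32 = 112

D = 112 > 0 but not a perfect square
The equation has 2 distinct real irrational roots.

Discriminant = 112, 2 distinct real irrational roots


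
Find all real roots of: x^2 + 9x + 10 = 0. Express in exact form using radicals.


Using the quadratic formula: x = (-b ± sqrt(b^2 - 4ac)) / (2a)
Here a = 1, b = 9, c = 10
Discriminant = b^2 - 4ac = 9^2 - 4(1)(10) = 81 - 40 = 41
Since discriminant = 41 > 0, there are two real roots.
x = (-9 ± sqrt(41)) / 2
Numerically: x ≈ -1.2984 or x ≈ -7.7016

x = (-9 + sqrt(41)) / 2 or x = (-9 - sqrt(41)) / 2


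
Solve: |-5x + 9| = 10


An absolute value equation |expr| = 10 gives two cases:
Case 1: -5x + 9 = 10
  -5x = 1, so x = -1/5
Case 2: -5x + 9 = -10
  -5x = -19, so x = 19/5

x = -1/5, x = 19/5


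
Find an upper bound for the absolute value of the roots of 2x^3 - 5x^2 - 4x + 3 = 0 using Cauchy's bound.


Cauchy's bound: all roots r satisfy |r| <= 1 + max(|a_i/a_n|) for i = 0,...,n-1
where a_n is the leading coefficient.

Coefficients: [2, -5, -4, 3]
Leading coefficient a_n = 2
Ratios |a_i/a_n|: 5/2, 2, 3/2
Maximum ratio: 5/2
Cauchy's bound: |r| <= 1 + 5/2 = 7/2

Upper bound = 7/2


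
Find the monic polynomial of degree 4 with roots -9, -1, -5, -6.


A monic polynomial with roots -9, -1, -5, -6 is:
p(x) = (x + 9)(x + 1)(x + 5)(x + 6)
After multiplying by (x + 9): x + 9
After multiplying by (x + 1): x^2 + 10x + 9
After multiplying by (x + 5): x^3 + 15x^2 + 59x + 45
After multiplying by (x + 6): x^4 + 21x^3 + 149x^2 + 399x + 270

x^4 + 21x^3 + 149x^2 + 399x + 270


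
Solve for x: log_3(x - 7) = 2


Convert to exponential form: x - 7 = 3^2 = 9
x = 9 + 7 = 16
Check: log_3(16 - 7) = log_3(9) = log_3(9) = 2 ✓

x = 16


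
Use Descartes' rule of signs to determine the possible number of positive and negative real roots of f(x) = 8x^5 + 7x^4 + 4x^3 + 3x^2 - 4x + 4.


Descartes' rule of signs:

For positive roots, count sign changes in f(x) = 8x^5 + 7x^4 + 4x^3 + 3x^2 - 4x + 4:
Signs of coefficients: +, +, +, +, -, +
Number of sign changes: 2
Possible positive real roots: 2, 0

For negative roots, examine f(-x) = -8x^5 + 7x^4 - 4x^3 + 3x^2 + 4x + 4:
Signs of coefficients: -, +, -, +, +, +
Number of sign changes: 3
Possible negative real roots: 3, 1

Positive roots: 2 or 0; Negative roots: 3 or 1


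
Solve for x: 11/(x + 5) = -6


Multiply both sides by (x + 5): 11 = -6(x + 5)
Distribute: 11 = -6x - 30
-6x = 11 + 30 = 41
x = -41/6

x = -41/6


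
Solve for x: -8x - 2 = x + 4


Starting with: -8x - 2 = x + 4
Move all x terms to left: (-8 - 1)x = 4 + 2
Simplify: -9x = 6
Divide both sides by -9: x = -2/3

x = -2/3


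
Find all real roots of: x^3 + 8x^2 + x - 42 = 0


Let p(x) = x^3 + 8x^2 + x - 42. By the rational root theorem (leading coefficient 1), any rational root is an integer divisor of 42: try ±1, ±2, ... in turn.
Test x = 1: value = -32 ≠ 0.
Test x = -1: value = -36 ≠ 0.
Test x = 2: value = 0 ✓, so (x - 2) is a factor.
Synthetic division by (x - 2): bring down 1; 1(2) + 8 = 10; 10(2) + 1 = 21; 21(2) - 42 = 0 → quotient x^2 + 10x + 21, remainder 0.
Solve the quadratic x^2 + 10x + 21 = 0: discriminant = 10^2 - 4(1)(21) = 100 - 84 = 16.
sqrt(16) = 4, so x = (-10 ± 4)/2: x = -3 or x = -7.

x = -7, x = -3, x = 2


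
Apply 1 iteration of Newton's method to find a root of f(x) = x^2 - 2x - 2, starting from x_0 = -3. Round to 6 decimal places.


Newton's method: x_(n+1) = x_n - f(x_n)/f'(x_n)
f(x) = x^2 - 2x - 2
f'(x) = 2x - 2

Iteration 1:
  f(-3.000000) = 13.000000
  f'(-3.000000) = -8.000000
  x_1 = -3.000000 - (13.000000)/(-8.000000) = -1.375000

x_1 = -1.375000


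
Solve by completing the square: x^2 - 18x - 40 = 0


Start: x^2 - 18x - 40 = 0
Move constant: x^2 - 18x = 40
Half of -18 is -9, squared is 81
Add 81 to both sides: x^2 - 18x + 81 = 121
(x - 9)^2 = 121
x - 9 = ±11
x = 9 + 11 = 20 or x = 9 - 11 = -2

x = -2, x = 20


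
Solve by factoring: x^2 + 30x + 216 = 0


We need two numbers that multiply to 216 and add to 30.
Those numbers are 18 and 12 (since 18 * 12 = 216 and 18 + 12 = 30).
So x^2 + 30x + 216 = (x + 18)(x + 12) = 0
Setting each factor to zero: x = -18 or x = -12

x = -18, x = -12


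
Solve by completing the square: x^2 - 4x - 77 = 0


Start: x^2 - 4x - 77 = 0
Move constant: x^2 - 4x = 77
Half of -4 is -2, squared is 4
Add 4 to both sides: x^2 - 4x + 4 = 81
(x - 2)^2 = 81
x - 2 = ±9
x = 2 + 9 = 11 or x = 2 - 9 = -7

x = -7, x = 11


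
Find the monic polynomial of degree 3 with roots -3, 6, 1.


A monic polynomial with roots -3, 6, 1 is:
p(x) = (x + 3)(x - 6)(x - 1)
After multiplying by (x + 3): x + 3
After multiplying by (x - 6): x^2 - 3x - 18
After multiplying by (x - 1): x^3 - 4x^2 - 15x + 18

x^3 - 4x^2 - 15x + 18


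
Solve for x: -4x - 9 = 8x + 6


Starting with: -4x - 9 = 8x + 6
Move all x terms to left: (-4 - 8)x = 6 + 9
Simplify: -12x = 15
Divide both sides by -12: x = -5/4

x = -5/4
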